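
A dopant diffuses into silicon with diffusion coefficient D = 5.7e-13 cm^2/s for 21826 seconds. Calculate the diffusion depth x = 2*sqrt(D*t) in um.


Step 1: Compute D*t = 5.7e-13 * 21826 = 1.244082e-08 cm^2
Step 2: sqrt(D*t) = 1.11538e-04 cm
Step 3: x = 2 * 1.11538e-04 cm = 2.23076e-04 cm
Step 4: Convert to um (1 cm = 1e4 um): x = 2.231 um


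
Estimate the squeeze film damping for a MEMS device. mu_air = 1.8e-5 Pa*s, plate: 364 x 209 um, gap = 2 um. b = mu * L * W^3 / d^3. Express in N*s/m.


Step 1: Convert to SI.
L = 364e-6 m, W = 209e-6 m, d = 2e-6 m
Step 2: W^3 = (209e-6)^3 = 9.13e-12 m^3
Step 3: d^3 = (2e-6)^3 = 8.00e-18 m^3
Step 4: b = 1.8e-5 * 364e-6 * 9.13e-12 / 8.00e-18
b = 7.48e-03 N*s/m


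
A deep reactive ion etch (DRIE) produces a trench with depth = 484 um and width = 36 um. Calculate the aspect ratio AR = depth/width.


Step 1: AR = depth / width
Step 2: AR = 484 / 36
AR = 13.4


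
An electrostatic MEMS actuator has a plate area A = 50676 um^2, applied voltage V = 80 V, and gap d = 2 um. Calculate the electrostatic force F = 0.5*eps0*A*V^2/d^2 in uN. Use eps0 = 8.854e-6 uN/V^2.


Step 1: Identify parameters.
eps0 = 8.854e-6 uN/V^2, A = 50676 um^2, V = 80 V, d = 2 um
Step 2: Compute V^2 = 80^2 = 6400
Step 3: Compute d^2 = 2^2 = 4
Step 4: F = 0.5 * 8.854e-6 * 50676 * 6400 / 4
F = 358.948 uN


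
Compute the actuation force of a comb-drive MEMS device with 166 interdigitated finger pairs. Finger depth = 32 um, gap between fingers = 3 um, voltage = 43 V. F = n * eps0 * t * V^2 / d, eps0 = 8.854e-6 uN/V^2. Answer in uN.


Step 1: Parameters: n=166, eps0=8.854e-6 uN/V^2, t=32 um, V=43 V, d=3 um
Step 2: V^2 = 1849
Step 3: F = 166 * 8.854e-6 * 32 * 1849 / 3
F = 28.988 uN


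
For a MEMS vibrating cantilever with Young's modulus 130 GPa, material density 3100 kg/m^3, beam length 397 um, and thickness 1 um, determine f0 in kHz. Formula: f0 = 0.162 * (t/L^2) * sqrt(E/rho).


Step 1: Convert units to SI.
t_SI = 1e-6 m, L_SI = 397e-6 m
Step 2: Calculate sqrt(E/rho).
sqrt(130e9 / 3100) = 6475.76 m/s
Step 3: Compute f0.
f0 = 0.162 * 1e-6 / (397e-6)^2 * 6475.76 = 6656.2 Hz = 6.66 kHz


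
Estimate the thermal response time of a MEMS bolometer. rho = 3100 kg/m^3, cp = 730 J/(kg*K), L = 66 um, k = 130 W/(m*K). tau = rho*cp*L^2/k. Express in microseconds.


Step 1: Convert L to m: L = 66e-6 m
Step 2: L^2 = (66e-6)^2 = 4.356e-09 m^2
Step 3: tau = 3100 * 730 * 4.356e-09 / 130 = 7.582791e-05 s
Step 4: Convert to microseconds (multiply by 1e6).
tau = 75.828 us


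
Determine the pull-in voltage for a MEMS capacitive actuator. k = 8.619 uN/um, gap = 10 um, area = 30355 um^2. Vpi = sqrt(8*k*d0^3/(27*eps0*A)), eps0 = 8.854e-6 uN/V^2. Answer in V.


Step 1: Compute numerator: 8 * k * d0^3 = 8 * 8.619 * 10^3 = 68952.0
Step 2: Compute denominator: 27 * eps0 * A = 27 * 8.854e-6 * 30355 = 7.256606
Step 3: Vpi = sqrt(68952.0 / 7.256606)
Vpi = 97.48 V


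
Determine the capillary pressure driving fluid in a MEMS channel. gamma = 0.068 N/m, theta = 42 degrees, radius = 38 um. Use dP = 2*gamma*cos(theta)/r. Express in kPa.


Step 1: cos(42 deg) = 0.7431
Step 2: Convert r to m: r = 38e-6 m
Step 3: dP = 2 * 0.068 * 0.7431 / 38e-6 = 2659.5 Pa
Step 4: Convert Pa to kPa (divide by 1000).
dP = 2.66 kPa


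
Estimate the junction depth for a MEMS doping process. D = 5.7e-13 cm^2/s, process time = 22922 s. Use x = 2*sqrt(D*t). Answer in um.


Step 1: Compute D*t = 5.7e-13 * 22922 = 1.306554e-08 cm^2
Step 2: sqrt(D*t) = 1.14305e-04 cm
Step 3: x = 2 * 1.14305e-04 cm = 2.2861e-04 cm
Step 4: Convert to um (1 cm = 1e4 um): x = 2.286 um


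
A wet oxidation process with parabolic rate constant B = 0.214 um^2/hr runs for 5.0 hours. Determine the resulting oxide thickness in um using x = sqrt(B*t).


Step 1: Compute B*t = 0.214 * 5.0 = 1.07
Step 2: x = sqrt(1.07)
x = 1.034 um


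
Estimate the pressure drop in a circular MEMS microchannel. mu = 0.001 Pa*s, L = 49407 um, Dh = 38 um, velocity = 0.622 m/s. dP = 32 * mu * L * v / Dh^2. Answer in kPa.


Step 1: Convert to SI: L = 49407e-6 m, Dh = 38e-6 m
Step 2: dP = 32 * 0.001 * 49407e-6 * 0.622 / (38e-6)^2
Step 3: dP = 681022.80 Pa
Step 4: Convert to kPa: dP = 681.02 kPa


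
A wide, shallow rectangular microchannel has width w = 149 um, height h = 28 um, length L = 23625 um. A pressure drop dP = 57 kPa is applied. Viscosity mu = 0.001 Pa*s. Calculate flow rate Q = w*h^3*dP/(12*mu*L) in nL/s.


Step 1: Convert all dimensions to SI (meters).
w = 149e-6 m, h = 28e-6 m, L = 23625e-6 m, dP = 57e3 Pa
Step 2: Q = w * h^3 * dP / (12 * mu * L)
Q = 149e-6 * (28e-6)^3 * 57e3 / (12 * 0.001 * 23625e-6) = 6.5763081e-10 m^3/s
Step 3: Convert Q from m^3/s to nL/s (1 m^3 = 1e12 nL, so multiply by 1e12).
Q = 657.631 nL/s


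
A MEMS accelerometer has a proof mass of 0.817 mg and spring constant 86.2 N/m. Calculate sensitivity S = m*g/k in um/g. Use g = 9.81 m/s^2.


Step 1: Convert mass: m = 0.817 mg = 8.17e-07 kg
Step 2: S = m * g / k = 8.17e-07 * 9.81 / 86.2
Step 3: S = 9.30e-08 m/g
Step 4: Convert to um/g: S = 0.093 um/g


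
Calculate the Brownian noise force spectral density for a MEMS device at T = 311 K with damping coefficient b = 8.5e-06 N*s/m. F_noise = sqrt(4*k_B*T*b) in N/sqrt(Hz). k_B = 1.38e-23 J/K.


Step 1: Compute 4 * k_B * T * b
= 4 * 1.38e-23 * 311 * 8.5e-06
= 1.4592e-25 N^2/Hz
Step 2: F_noise = sqrt(1.4592e-25)
F_noise = 3.82e-13 N/sqrt(Hz)


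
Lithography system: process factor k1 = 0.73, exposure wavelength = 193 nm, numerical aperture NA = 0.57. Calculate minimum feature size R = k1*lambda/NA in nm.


Step 1: Identify values: k1 = 0.73, lambda = 193 nm, NA = 0.57
Step 2: R = k1 * lambda / NA
R = 0.73 * 193 / 0.57
R = 247.2 nm


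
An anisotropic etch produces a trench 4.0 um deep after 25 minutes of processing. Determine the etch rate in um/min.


Step 1: Etch rate = depth / time
Step 2: rate = 4.0 / 25
rate = 0.16 um/min


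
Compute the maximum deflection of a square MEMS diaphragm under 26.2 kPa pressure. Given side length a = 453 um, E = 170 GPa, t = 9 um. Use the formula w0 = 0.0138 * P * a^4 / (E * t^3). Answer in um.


Step 1: Convert pressure to compatible units (E is in GPa, so P in GPa).
P = 26.2 kPa = 26.2e-6 GPa
Step 2: Compute numerator: 0.0138 * P * a^4.
a^4 = 453^4 = 42110733681
numerator = 0.0138 * 26.2e-6 * 42110733681 = 1.52256e+04
Step 3: Compute denominator: E * t^3 = 170 * 9^3 = 123930
Step 4: w0 = numerator / denominator = 1.52256e+04 / 123930 = 0.1229 um


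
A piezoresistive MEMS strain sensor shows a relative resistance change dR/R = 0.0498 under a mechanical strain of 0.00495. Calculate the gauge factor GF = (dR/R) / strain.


Step 1: Identify values.
dR/R = 0.0498, strain = 0.00495
Step 2: GF = (dR/R) / strain = 0.0498 / 0.00495
GF = 10.1


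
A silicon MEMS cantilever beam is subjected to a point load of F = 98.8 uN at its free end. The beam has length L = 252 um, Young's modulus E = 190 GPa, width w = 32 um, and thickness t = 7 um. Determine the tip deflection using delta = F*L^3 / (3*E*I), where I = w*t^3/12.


Step 1: Calculate the second moment of area.
I = w * t^3 / 12 = 32 * 7^3 / 12 = 914.6667 um^4
Step 2: Convert E to consistent units (1 GPa = 1000 uN/um^2).
E = 190 GPa = 190000 uN/um^2
Step 3: Calculate tip deflection.
delta = F * L^3 / (3 * E * I)
delta = 98.8 * 252^3 / (3 * 190000 * 914.6667)
delta = 3.0326 um


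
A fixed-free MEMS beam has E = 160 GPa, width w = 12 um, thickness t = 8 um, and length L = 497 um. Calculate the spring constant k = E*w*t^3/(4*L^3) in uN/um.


Step 1: Convert E to consistent units (1 GPa = 1000 uN/um^2).
E = 160 GPa = 160000 uN/um^2
Step 2: Compute t^3 = 8^3 = 512
Step 3: Compute L^3 = 497^3 = 122763473
Step 4: k = 160000 * 12 * 512 / (4 * 122763473)
k = 2.0019 uN/um


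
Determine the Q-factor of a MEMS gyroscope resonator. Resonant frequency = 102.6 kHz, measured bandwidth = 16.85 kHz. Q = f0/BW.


Step 1: Q = f0 / bandwidth
Step 2: Q = 102.6 / 16.85
Q = 6.1


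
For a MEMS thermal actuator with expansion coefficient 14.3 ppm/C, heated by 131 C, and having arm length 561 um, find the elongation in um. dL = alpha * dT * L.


Step 1: Convert CTE: alpha = 14.3 ppm/C = 14.3e-6 /C
Step 2: dL = 14.3e-6 * 131 * 561
dL = 1.0509 um


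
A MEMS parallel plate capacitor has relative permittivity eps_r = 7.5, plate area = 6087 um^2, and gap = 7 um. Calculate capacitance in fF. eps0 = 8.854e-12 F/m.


Step 1: Convert area to m^2: A = 6087e-12 m^2
Step 2: Convert gap to m: d = 7e-6 m
Step 3: C = eps0 * eps_r * A / d
C = 8.854e-12 * 7.5 * 6087e-12 / 7e-6
Step 4: Convert to fF (multiply by 1e15).
C = 57.74 fF


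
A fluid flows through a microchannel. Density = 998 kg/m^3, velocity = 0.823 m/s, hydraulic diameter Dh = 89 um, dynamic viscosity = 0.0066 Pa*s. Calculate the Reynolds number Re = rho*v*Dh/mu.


Step 1: Convert Dh to meters: Dh = 89e-6 m
Step 2: Re = rho * v * Dh / mu
Re = 998 * 0.823 * 89e-6 / 0.0066
Re = 11.076


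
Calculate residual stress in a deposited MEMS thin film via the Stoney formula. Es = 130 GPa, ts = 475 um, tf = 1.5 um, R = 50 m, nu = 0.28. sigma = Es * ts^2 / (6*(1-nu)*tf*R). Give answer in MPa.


Step 1: Compute numerator: Es * ts^2 = 130 * 475^2 = 29331250 (GPa*um^2)
Step 2: Compute denominator (R in um): 6*(1-nu)*tf*R = 6*0.72*1.5*50e6 = 324000000.0 (um^2)
Step 3: sigma (GPa) = 29331250 / 324000000.0 = 9.0529e-02 GPa
Step 4: Convert to MPa (x1000): sigma = 90.5 MPa


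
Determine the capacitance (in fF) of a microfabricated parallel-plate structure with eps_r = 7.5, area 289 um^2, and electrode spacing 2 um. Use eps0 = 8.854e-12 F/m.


Step 1: Convert area to m^2: A = 289e-12 m^2
Step 2: Convert gap to m: d = 2e-6 m
Step 3: C = eps0 * eps_r * A / d
C = 8.854e-12 * 7.5 * 289e-12 / 2e-6
Step 4: Convert to fF (multiply by 1e15).
C = 9.6 fF


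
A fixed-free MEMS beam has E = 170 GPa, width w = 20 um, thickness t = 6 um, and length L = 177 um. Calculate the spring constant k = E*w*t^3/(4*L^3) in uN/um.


Step 1: Convert E to consistent units (1 GPa = 1000 uN/um^2).
E = 170 GPa = 170000 uN/um^2
Step 2: Compute t^3 = 6^3 = 216
Step 3: Compute L^3 = 177^3 = 5545233
Step 4: k = 170000 * 20 * 216 / (4 * 5545233)
k = 33.1095 uN/um


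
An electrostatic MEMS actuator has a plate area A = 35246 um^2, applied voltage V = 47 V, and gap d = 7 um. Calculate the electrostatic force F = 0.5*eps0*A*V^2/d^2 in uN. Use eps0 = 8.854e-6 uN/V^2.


Step 1: Identify parameters.
eps0 = 8.854e-6 uN/V^2, A = 35246 um^2, V = 47 V, d = 7 um
Step 2: Compute V^2 = 47^2 = 2209
Step 3: Compute d^2 = 7^2 = 49
Step 4: F = 0.5 * 8.854e-6 * 35246 * 2209 / 49
F = 7.034 uN


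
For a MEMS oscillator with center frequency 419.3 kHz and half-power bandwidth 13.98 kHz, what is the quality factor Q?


Step 1: Q = f0 / bandwidth
Step 2: Q = 419.3 / 13.98
Q = 30.0


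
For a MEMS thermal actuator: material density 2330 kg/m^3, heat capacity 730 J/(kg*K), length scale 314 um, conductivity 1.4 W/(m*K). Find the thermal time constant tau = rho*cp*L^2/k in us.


Step 1: Convert L to m: L = 314e-6 m
Step 2: L^2 = (314e-6)^2 = 9.8596e-08 m^2
Step 3: tau = 2330 * 730 * 9.8596e-08 / 1.4 = 1.1978709743e-01 s
Step 4: Convert to microseconds (multiply by 1e6).
tau = 119787.097 us


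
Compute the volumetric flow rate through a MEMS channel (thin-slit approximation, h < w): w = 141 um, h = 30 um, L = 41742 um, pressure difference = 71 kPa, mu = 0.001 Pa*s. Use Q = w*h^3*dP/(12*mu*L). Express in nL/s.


Step 1: Convert all dimensions to SI (meters).
w = 141e-6 m, h = 30e-6 m, L = 41742e-6 m, dP = 71e3 Pa
Step 2: Q = w * h^3 * dP / (12 * mu * L)
Q = 141e-6 * (30e-6)^3 * 71e3 / (12 * 0.001 * 41742e-6) = 5.3961837e-10 m^3/s
Step 3: Convert Q from m^3/s to nL/s (1 m^3 = 1e12 nL, so multiply by 1e12).
Q = 539.618 nL/s


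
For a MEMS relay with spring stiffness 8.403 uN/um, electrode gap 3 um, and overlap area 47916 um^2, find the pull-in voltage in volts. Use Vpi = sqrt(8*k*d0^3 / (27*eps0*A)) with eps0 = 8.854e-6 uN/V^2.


Step 1: Compute numerator: 8 * k * d0^3 = 8 * 8.403 * 3^3 = 1815.048
Step 2: Compute denominator: 27 * eps0 * A = 27 * 8.854e-6 * 47916 = 11.454703
Step 3: Vpi = sqrt(1815.048 / 11.454703)
Vpi = 12.59 V


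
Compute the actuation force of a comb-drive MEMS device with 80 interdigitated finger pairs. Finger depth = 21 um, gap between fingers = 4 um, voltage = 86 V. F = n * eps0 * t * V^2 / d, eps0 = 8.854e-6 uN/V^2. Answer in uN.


Step 1: Parameters: n=80, eps0=8.854e-6 uN/V^2, t=21 um, V=86 V, d=4 um
Step 2: V^2 = 7396
Step 3: F = 80 * 8.854e-6 * 21 * 7396 / 4
F = 27.503 uN


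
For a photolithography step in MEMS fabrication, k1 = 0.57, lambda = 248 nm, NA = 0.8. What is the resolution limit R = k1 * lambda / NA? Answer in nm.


Step 1: Identify values: k1 = 0.57, lambda = 248 nm, NA = 0.8
Step 2: R = k1 * lambda / NA
R = 0.57 * 248 / 0.8
R = 176.7 nm


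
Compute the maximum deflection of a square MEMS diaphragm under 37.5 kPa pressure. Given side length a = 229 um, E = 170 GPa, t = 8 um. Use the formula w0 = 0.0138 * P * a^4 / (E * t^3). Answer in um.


Step 1: Convert pressure to compatible units (E is in GPa, so P in GPa).
P = 37.5 kPa = 37.5e-6 GPa
Step 2: Compute numerator: 0.0138 * P * a^4.
a^4 = 229^4 = 2750058481
numerator = 0.0138 * 37.5e-6 * 2750058481 = 1.4232e+03
Step 3: Compute denominator: E * t^3 = 170 * 8^3 = 87040
Step 4: w0 = numerator / denominator = 1.4232e+03 / 87040 = 0.0164 um


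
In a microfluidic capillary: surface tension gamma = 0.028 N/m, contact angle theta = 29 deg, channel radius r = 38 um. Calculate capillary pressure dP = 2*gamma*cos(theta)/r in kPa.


Step 1: cos(29 deg) = 0.8746
Step 2: Convert r to m: r = 38e-6 m
Step 3: dP = 2 * 0.028 * 0.8746 / 38e-6 = 1288.9 Pa
Step 4: Convert Pa to kPa (divide by 1000).
dP = 1.29 kPa


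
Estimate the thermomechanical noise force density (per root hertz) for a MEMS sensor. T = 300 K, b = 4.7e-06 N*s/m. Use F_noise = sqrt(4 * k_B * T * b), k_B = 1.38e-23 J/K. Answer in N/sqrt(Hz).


Step 1: Compute 4 * k_B * T * b
= 4 * 1.38e-23 * 300 * 4.7e-06
= 7.7832e-26 N^2/Hz
Step 2: F_noise = sqrt(7.7832e-26)
F_noise = 2.79e-13 N/sqrt(Hz)


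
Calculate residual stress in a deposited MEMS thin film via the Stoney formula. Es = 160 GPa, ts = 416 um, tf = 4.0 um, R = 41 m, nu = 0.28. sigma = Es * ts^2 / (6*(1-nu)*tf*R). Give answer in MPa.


Step 1: Compute numerator: Es * ts^2 = 160 * 416^2 = 27688960 (GPa*um^2)
Step 2: Compute denominator (R in um): 6*(1-nu)*tf*R = 6*0.72*4.0*41e6 = 708480000.0 (um^2)
Step 3: sigma (GPa) = 27688960 / 708480000.0 = 3.9082e-02 GPa
Step 4: Convert to MPa (x1000): sigma = 39.1 MPa


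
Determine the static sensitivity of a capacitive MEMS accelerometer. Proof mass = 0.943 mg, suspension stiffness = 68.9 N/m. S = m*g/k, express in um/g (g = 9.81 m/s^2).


Step 1: Convert mass: m = 0.943 mg = 9.43e-07 kg
Step 2: S = m * g / k = 9.43e-07 * 9.81 / 68.9
Step 3: S = 1.34e-07 m/g
Step 4: Convert to um/g: S = 0.134 um/g


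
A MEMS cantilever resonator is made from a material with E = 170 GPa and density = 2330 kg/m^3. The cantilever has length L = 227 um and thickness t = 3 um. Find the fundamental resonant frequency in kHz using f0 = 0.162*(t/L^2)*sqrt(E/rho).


Step 1: Convert units to SI.
t_SI = 3e-6 m, L_SI = 227e-6 m
Step 2: Calculate sqrt(E/rho).
sqrt(170e9 / 2330) = 8541.74 m/s
Step 3: Compute f0.
f0 = 0.162 * 3e-6 / (227e-6)^2 * 8541.74 = 80562.1 Hz = 80.56 kHz


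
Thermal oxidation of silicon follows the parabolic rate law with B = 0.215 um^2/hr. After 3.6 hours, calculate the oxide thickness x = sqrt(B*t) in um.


Step 1: Compute B*t = 0.215 * 3.6 = 0.774
Step 2: x = sqrt(0.774)
x = 0.88 um


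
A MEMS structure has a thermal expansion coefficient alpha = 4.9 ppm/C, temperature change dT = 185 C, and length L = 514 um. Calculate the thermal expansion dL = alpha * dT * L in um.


Step 1: Convert CTE: alpha = 4.9 ppm/C = 4.9e-6 /C
Step 2: dL = 4.9e-6 * 185 * 514
dL = 0.4659 um


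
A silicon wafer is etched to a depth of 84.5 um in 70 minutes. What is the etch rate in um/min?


Step 1: Etch rate = depth / time
Step 2: rate = 84.5 / 70
rate = 1.207 um/min


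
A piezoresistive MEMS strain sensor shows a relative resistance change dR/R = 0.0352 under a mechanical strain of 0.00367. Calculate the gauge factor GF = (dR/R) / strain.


Step 1: Identify values.
dR/R = 0.0352, strain = 0.00367
Step 2: GF = (dR/R) / strain = 0.0352 / 0.00367
GF = 9.6


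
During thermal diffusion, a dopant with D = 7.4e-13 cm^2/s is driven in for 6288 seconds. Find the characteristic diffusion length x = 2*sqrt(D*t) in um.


Step 1: Compute D*t = 7.4e-13 * 6288 = 4.65312e-09 cm^2
Step 2: sqrt(D*t) = 6.82138e-05 cm
Step 3: x = 2 * 6.82138e-05 cm = 1.364276e-04 cm
Step 4: Convert to um (1 cm = 1e4 um): x = 1.364 um


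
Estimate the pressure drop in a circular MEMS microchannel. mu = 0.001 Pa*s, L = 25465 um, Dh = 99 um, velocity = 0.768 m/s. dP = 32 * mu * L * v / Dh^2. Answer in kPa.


Step 1: Convert to SI: L = 25465e-6 m, Dh = 99e-6 m
Step 2: dP = 32 * 0.001 * 25465e-6 * 0.768 / (99e-6)^2
Step 3: dP = 63853.47 Pa
Step 4: Convert to kPa: dP = 63.85 kPa


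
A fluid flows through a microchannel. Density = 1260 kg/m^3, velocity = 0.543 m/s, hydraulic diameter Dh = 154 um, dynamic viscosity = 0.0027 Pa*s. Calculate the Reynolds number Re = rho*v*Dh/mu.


Step 1: Convert Dh to meters: Dh = 154e-6 m
Step 2: Re = rho * v * Dh / mu
Re = 1260 * 0.543 * 154e-6 / 0.0027
Re = 39.024


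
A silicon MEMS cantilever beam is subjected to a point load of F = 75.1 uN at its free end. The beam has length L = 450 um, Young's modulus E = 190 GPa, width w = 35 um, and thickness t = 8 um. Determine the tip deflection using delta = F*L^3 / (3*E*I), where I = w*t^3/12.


Step 1: Calculate the second moment of area.
I = w * t^3 / 12 = 35 * 8^3 / 12 = 1493.3333 um^4
Step 2: Convert E to consistent units (1 GPa = 1000 uN/um^2).
E = 190 GPa = 190000 uN/um^2
Step 3: Calculate tip deflection.
delta = F * L^3 / (3 * E * I)
delta = 75.1 * 450^3 / (3 * 190000 * 1493.3333)
delta = 8.0398 um


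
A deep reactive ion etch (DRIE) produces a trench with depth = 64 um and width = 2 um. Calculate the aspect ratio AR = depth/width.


Step 1: AR = depth / width
Step 2: AR = 64 / 2
AR = 32.0


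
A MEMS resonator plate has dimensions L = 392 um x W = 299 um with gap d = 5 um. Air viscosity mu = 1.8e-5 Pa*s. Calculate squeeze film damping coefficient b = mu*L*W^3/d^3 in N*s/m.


Step 1: Convert to SI.
L = 392e-6 m, W = 299e-6 m, d = 5e-6 m
Step 2: W^3 = (299e-6)^3 = 2.67e-11 m^3
Step 3: d^3 = (5e-6)^3 = 1.25e-16 m^3
Step 4: b = 1.8e-5 * 392e-6 * 2.67e-11 / 1.25e-16
b = 1.51e-03 N*s/m


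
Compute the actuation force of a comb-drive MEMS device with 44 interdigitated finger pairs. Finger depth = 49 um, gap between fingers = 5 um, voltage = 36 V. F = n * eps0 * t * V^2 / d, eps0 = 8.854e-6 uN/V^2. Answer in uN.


Step 1: Parameters: n=44, eps0=8.854e-6 uN/V^2, t=49 um, V=36 V, d=5 um
Step 2: V^2 = 1296
Step 3: F = 44 * 8.854e-6 * 49 * 1296 / 5
F = 4.948 uN


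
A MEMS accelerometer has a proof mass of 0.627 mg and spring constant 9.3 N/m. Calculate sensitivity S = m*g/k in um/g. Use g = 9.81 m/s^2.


Step 1: Convert mass: m = 0.627 mg = 6.27e-07 kg
Step 2: S = m * g / k = 6.27e-07 * 9.81 / 9.3
Step 3: S = 6.61e-07 m/g
Step 4: Convert to um/g: S = 0.661 um/g


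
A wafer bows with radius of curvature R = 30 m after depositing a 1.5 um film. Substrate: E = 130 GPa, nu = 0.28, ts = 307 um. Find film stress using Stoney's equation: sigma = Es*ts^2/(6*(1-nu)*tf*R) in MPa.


Step 1: Compute numerator: Es * ts^2 = 130 * 307^2 = 12252370 (GPa*um^2)
Step 2: Compute denominator (R in um): 6*(1-nu)*tf*R = 6*0.72*1.5*30e6 = 194400000.0 (um^2)
Step 3: sigma (GPa) = 12252370 / 194400000.0 = 6.3027e-02 GPa
Step 4: Convert to MPa (x1000): sigma = 63.0 MPa


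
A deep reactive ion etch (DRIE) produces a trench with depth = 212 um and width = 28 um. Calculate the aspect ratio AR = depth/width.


Step 1: AR = depth / width
Step 2: AR = 212 / 28
AR = 7.6


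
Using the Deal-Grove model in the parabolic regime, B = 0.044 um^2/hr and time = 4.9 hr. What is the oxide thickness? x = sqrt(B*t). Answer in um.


Step 1: Compute B*t = 0.044 * 4.9 = 0.2156
Step 2: x = sqrt(0.2156)
x = 0.464 um


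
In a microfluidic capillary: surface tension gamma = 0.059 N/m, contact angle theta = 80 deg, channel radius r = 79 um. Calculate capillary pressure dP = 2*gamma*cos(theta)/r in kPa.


Step 1: cos(80 deg) = 0.1736
Step 2: Convert r to m: r = 79e-6 m
Step 3: dP = 2 * 0.059 * 0.1736 / 79e-6 = 259.3 Pa
Step 4: Convert Pa to kPa (divide by 1000).
dP = 0.26 kPa


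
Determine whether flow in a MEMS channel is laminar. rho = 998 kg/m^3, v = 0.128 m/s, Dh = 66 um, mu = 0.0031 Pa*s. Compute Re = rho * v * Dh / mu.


Step 1: Convert Dh to meters: Dh = 66e-6 m
Step 2: Re = rho * v * Dh / mu
Re = 998 * 0.128 * 66e-6 / 0.0031
Re = 2.72
Since Re = 2.72 is below ~2300, the flow is laminar.


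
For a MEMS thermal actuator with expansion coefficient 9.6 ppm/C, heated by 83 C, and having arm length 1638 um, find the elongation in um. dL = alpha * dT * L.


Step 1: Convert CTE: alpha = 9.6 ppm/C = 9.6e-6 /C
Step 2: dL = 9.6e-6 * 83 * 1638
dL = 1.3052 um


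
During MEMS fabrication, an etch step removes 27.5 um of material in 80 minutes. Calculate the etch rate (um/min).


Step 1: Etch rate = depth / time
Step 2: rate = 27.5 / 80
rate = 0.344 um/min


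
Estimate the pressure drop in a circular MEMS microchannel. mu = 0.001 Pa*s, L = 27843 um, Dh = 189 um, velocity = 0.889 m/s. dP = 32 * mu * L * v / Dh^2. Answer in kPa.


Step 1: Convert to SI: L = 27843e-6 m, Dh = 189e-6 m
Step 2: dP = 32 * 0.001 * 27843e-6 * 0.889 / (189e-6)^2
Step 3: dP = 22174.01 Pa
Step 4: Convert to kPa: dP = 22.17 kPa


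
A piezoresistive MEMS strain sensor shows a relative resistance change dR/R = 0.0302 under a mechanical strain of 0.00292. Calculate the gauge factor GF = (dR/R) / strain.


Step 1: Identify values.
dR/R = 0.0302, strain = 0.00292
Step 2: GF = (dR/R) / strain = 0.0302 / 0.00292
GF = 10.3


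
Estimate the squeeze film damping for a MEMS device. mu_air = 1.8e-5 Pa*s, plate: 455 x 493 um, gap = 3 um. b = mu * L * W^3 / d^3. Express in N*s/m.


Step 1: Convert to SI.
L = 455e-6 m, W = 493e-6 m, d = 3e-6 m
Step 2: W^3 = (493e-6)^3 = 1.20e-10 m^3
Step 3: d^3 = (3e-6)^3 = 2.70e-17 m^3
Step 4: b = 1.8e-5 * 455e-6 * 1.20e-10 / 2.70e-17
b = 3.63e-02 N*s/m


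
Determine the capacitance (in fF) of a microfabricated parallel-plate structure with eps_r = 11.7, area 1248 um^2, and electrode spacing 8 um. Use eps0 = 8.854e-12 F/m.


Step 1: Convert area to m^2: A = 1248e-12 m^2
Step 2: Convert gap to m: d = 8e-6 m
Step 3: C = eps0 * eps_r * A / d
C = 8.854e-12 * 11.7 * 1248e-12 / 8e-6
Step 4: Convert to fF (multiply by 1e15).
C = 16.16 fF


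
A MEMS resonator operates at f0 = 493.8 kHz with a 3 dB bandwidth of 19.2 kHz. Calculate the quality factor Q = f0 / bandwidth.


Step 1: Q = f0 / bandwidth
Step 2: Q = 493.8 / 19.2
Q = 25.7


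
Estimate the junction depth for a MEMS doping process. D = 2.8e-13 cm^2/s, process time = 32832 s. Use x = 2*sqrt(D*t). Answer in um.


Step 1: Compute D*t = 2.8e-13 * 32832 = 9.19296e-09 cm^2
Step 2: sqrt(D*t) = 9.58799e-05 cm
Step 3: x = 2 * 9.58799e-05 cm = 1.917598e-04 cm
Step 4: Convert to um (1 cm = 1e4 um): x = 1.918 um


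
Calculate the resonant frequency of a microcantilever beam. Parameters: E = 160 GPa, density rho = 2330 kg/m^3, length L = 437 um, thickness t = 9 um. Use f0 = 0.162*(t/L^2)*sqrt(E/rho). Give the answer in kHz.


Step 1: Convert units to SI.
t_SI = 9e-6 m, L_SI = 437e-6 m
Step 2: Calculate sqrt(E/rho).
sqrt(160e9 / 2330) = 8286.71 m/s
Step 3: Compute f0.
f0 = 0.162 * 9e-6 / (437e-6)^2 * 8286.71 = 63266.9 Hz = 63.27 kHz


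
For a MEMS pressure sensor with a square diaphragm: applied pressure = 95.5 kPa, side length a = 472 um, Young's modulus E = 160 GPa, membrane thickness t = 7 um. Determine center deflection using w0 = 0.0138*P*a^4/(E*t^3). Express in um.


Step 1: Convert pressure to compatible units (E is in GPa, so P in GPa).
P = 95.5 kPa = 95.5e-6 GPa
Step 2: Compute numerator: 0.0138 * P * a^4.
a^4 = 472^4 = 49632710656
numerator = 0.0138 * 95.5e-6 * 49632710656 = 6.541095e+04
Step 3: Compute denominator: E * t^3 = 160 * 7^3 = 54880
Step 4: w0 = numerator / denominator = 6.541095e+04 / 54880 = 1.1919 um


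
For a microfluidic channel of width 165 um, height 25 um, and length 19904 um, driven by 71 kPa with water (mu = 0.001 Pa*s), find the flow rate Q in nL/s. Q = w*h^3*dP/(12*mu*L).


Step 1: Convert all dimensions to SI (meters).
w = 165e-6 m, h = 25e-6 m, L = 19904e-6 m, dP = 71e3 Pa
Step 2: Q = w * h^3 * dP / (12 * mu * L)
Q = 165e-6 * (25e-6)^3 * 71e3 / (12 * 0.001 * 19904e-6) = 7.6637391e-10 m^3/s
Step 3: Convert Q from m^3/s to nL/s (1 m^3 = 1e12 nL, so multiply by 1e12).
Q = 766.374 nL/s


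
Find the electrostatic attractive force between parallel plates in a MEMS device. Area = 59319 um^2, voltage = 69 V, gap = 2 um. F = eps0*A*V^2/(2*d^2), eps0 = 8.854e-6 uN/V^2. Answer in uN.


Step 1: Identify parameters.
eps0 = 8.854e-6 uN/V^2, A = 59319 um^2, V = 69 V, d = 2 um
Step 2: Compute V^2 = 69^2 = 4761
Step 3: Compute d^2 = 2^2 = 4
Step 4: F = 0.5 * 8.854e-6 * 59319 * 4761 / 4
F = 312.566 uN


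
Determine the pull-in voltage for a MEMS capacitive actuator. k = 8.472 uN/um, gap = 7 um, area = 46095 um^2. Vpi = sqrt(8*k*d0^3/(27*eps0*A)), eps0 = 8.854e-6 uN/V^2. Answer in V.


Step 1: Compute numerator: 8 * k * d0^3 = 8 * 8.472 * 7^3 = 23247.168
Step 2: Compute denominator: 27 * eps0 * A = 27 * 8.854e-6 * 46095 = 11.019379
Step 3: Vpi = sqrt(23247.168 / 11.019379)
Vpi = 45.93 V


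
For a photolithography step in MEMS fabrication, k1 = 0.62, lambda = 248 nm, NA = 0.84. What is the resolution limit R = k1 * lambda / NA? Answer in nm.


Step 1: Identify values: k1 = 0.62, lambda = 248 nm, NA = 0.84
Step 2: R = k1 * lambda / NA
R = 0.62 * 248 / 0.84
R = 183.0 nm


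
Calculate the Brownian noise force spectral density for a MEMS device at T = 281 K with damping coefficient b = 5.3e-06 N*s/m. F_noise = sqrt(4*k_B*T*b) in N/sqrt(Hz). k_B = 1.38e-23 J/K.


Step 1: Compute 4 * k_B * T * b
= 4 * 1.38e-23 * 281 * 5.3e-06
= 8.2209e-26 N^2/Hz
Step 2: F_noise = sqrt(8.2209e-26)
F_noise = 2.87e-13 N/sqrt(Hz)


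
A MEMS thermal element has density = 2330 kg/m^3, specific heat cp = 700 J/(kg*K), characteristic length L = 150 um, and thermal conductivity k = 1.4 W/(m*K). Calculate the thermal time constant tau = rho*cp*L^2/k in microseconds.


Step 1: Convert L to m: L = 150e-6 m
Step 2: L^2 = (150e-6)^2 = 2.25e-08 m^2
Step 3: tau = 2330 * 700 * 2.25e-08 / 1.4 = 2.62125e-02 s
Step 4: Convert to microseconds (multiply by 1e6).
tau = 26212.5 us


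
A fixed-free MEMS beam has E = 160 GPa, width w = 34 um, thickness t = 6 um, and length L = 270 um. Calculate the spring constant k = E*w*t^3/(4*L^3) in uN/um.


Step 1: Convert E to consistent units (1 GPa = 1000 uN/um^2).
E = 160 GPa = 160000 uN/um^2
Step 2: Compute t^3 = 6^3 = 216
Step 3: Compute L^3 = 270^3 = 19683000
Step 4: k = 160000 * 34 * 216 / (4 * 19683000)
k = 14.9246 uN/um


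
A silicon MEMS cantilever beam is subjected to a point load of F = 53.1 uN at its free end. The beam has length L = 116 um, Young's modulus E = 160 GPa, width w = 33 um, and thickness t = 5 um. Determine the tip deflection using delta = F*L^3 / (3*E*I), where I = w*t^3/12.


Step 1: Calculate the second moment of area.
I = w * t^3 / 12 = 33 * 5^3 / 12 = 343.75 um^4
Step 2: Convert E to consistent units (1 GPa = 1000 uN/um^2).
E = 160 GPa = 160000 uN/um^2
Step 3: Calculate tip deflection.
delta = F * L^3 / (3 * E * I)
delta = 53.1 * 116^3 / (3 * 160000 * 343.75)
delta = 0.5023 um


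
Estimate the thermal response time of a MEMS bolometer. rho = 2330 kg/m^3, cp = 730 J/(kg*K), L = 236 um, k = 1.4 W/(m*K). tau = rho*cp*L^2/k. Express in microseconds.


Step 1: Convert L to m: L = 236e-6 m
Step 2: L^2 = (236e-6)^2 = 5.5696e-08 m^2
Step 3: tau = 2330 * 730 * 5.5696e-08 / 1.4 = 6.766666171e-02 s
Step 4: Convert to microseconds (multiply by 1e6).
tau = 67666.662 us


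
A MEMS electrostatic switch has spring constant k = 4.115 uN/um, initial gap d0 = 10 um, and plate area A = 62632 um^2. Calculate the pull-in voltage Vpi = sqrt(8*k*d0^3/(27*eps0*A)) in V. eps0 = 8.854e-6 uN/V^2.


Step 1: Compute numerator: 8 * k * d0^3 = 8 * 4.115 * 10^3 = 32920.0
Step 2: Compute denominator: 27 * eps0 * A = 27 * 8.854e-6 * 62632 = 14.972681
Step 3: Vpi = sqrt(32920.0 / 14.972681)
Vpi = 46.89 V


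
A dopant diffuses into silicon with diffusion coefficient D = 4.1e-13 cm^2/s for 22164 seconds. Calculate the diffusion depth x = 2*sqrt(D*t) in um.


Step 1: Compute D*t = 4.1e-13 * 22164 = 9.08724e-09 cm^2
Step 2: sqrt(D*t) = 9.5327e-05 cm
Step 3: x = 2 * 9.5327e-05 cm = 1.90654e-04 cm
Step 4: Convert to um (1 cm = 1e4 um): x = 1.907 um


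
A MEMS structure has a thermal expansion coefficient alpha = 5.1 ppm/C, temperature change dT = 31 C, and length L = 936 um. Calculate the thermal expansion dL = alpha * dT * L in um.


Step 1: Convert CTE: alpha = 5.1 ppm/C = 5.1e-6 /C
Step 2: dL = 5.1e-6 * 31 * 936
dL = 0.148 um


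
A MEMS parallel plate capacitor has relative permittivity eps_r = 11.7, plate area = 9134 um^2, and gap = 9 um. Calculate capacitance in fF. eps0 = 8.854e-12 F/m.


Step 1: Convert area to m^2: A = 9134e-12 m^2
Step 2: Convert gap to m: d = 9e-6 m
Step 3: C = eps0 * eps_r * A / d
C = 8.854e-12 * 11.7 * 9134e-12 / 9e-6
Step 4: Convert to fF (multiply by 1e15).
C = 105.13 fF


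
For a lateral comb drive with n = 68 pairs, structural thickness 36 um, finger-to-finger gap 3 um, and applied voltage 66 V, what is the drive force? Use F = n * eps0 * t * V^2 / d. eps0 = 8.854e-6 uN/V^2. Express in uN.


Step 1: Parameters: n=68, eps0=8.854e-6 uN/V^2, t=36 um, V=66 V, d=3 um
Step 2: V^2 = 4356
Step 3: F = 68 * 8.854e-6 * 36 * 4356 / 3
F = 31.472 uN


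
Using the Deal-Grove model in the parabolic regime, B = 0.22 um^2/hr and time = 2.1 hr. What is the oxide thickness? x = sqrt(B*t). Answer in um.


Step 1: Compute B*t = 0.22 * 2.1 = 0.462
Step 2: x = sqrt(0.462)
x = 0.68 um


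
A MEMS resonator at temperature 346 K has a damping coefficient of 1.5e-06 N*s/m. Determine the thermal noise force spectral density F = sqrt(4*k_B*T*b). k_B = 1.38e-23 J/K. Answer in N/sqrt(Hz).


Step 1: Compute 4 * k_B * T * b
= 4 * 1.38e-23 * 346 * 1.5e-06
= 2.8649e-26 N^2/Hz
Step 2: F_noise = sqrt(2.8649e-26)
F_noise = 1.69e-13 N/sqrt(Hz)


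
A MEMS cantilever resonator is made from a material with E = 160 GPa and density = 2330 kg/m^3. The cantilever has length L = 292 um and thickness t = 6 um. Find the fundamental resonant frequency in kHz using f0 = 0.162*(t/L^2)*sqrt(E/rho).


Step 1: Convert units to SI.
t_SI = 6e-6 m, L_SI = 292e-6 m
Step 2: Calculate sqrt(E/rho).
sqrt(160e9 / 2330) = 8286.71 m/s
Step 3: Compute f0.
f0 = 0.162 * 6e-6 / (292e-6)^2 * 8286.71 = 94467.6 Hz = 94.47 kHz


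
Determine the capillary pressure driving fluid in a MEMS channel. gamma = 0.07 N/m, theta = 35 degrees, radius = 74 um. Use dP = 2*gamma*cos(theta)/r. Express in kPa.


Step 1: cos(35 deg) = 0.8192
Step 2: Convert r to m: r = 74e-6 m
Step 3: dP = 2 * 0.07 * 0.8192 / 74e-6 = 1549.8 Pa
Step 4: Convert Pa to kPa (divide by 1000).
dP = 1.55 kPa


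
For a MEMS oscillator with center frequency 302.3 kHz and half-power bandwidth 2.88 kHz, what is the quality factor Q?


Step 1: Q = f0 / bandwidth
Step 2: Q = 302.3 / 2.88
Q = 105.0


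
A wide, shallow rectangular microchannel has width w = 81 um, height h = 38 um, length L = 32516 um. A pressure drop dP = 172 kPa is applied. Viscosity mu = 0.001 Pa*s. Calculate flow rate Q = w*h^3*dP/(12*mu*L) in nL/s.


Step 1: Convert all dimensions to SI (meters).
w = 81e-6 m, h = 38e-6 m, L = 32516e-6 m, dP = 172e3 Pa
Step 2: Q = w * h^3 * dP / (12 * mu * L)
Q = 81e-6 * (38e-6)^3 * 172e3 / (12 * 0.001 * 32516e-6) = 1.95923213e-09 m^3/s
Step 3: Convert Q from m^3/s to nL/s (1 m^3 = 1e12 nL, so multiply by 1e12).
Q = 1959.232 nL/s


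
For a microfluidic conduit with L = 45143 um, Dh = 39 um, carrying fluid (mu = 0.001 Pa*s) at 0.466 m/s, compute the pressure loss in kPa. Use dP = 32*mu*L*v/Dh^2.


Step 1: Convert to SI: L = 45143e-6 m, Dh = 39e-6 m
Step 2: dP = 32 * 0.001 * 45143e-6 * 0.466 / (39e-6)^2
Step 3: dP = 442585.41 Pa
Step 4: Convert to kPa: dP = 442.59 kPa


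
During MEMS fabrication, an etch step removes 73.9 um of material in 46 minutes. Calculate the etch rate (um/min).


Step 1: Etch rate = depth / time
Step 2: rate = 73.9 / 46
rate = 1.607 um/min


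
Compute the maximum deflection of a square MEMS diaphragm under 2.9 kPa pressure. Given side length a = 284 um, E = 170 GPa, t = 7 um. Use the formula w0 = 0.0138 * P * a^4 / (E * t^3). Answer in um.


Step 1: Convert pressure to compatible units (E is in GPa, so P in GPa).
P = 2.9 kPa = 2.9e-6 GPa
Step 2: Compute numerator: 0.0138 * P * a^4.
a^4 = 284^4 = 6505390336
numerator = 0.0138 * 2.9e-6 * 6505390336 = 2.603e+02
Step 3: Compute denominator: E * t^3 = 170 * 7^3 = 58310
Step 4: w0 = numerator / denominator = 2.603e+02 / 58310 = 0.0045 um


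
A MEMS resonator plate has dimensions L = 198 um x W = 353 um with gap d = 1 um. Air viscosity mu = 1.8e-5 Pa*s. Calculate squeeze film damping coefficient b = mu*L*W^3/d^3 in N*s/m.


Step 1: Convert to SI.
L = 198e-6 m, W = 353e-6 m, d = 1e-6 m
Step 2: W^3 = (353e-6)^3 = 4.40e-11 m^3
Step 3: d^3 = (1e-6)^3 = 1.00e-18 m^3
Step 4: b = 1.8e-5 * 198e-6 * 4.40e-11 / 1.00e-18
b = 1.57e-01 N*s/m


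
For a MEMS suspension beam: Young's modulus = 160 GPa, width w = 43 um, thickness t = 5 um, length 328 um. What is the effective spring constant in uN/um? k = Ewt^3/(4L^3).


Step 1: Convert E to consistent units (1 GPa = 1000 uN/um^2).
E = 160 GPa = 160000 uN/um^2
Step 2: Compute t^3 = 5^3 = 125
Step 3: Compute L^3 = 328^3 = 35287552
Step 4: k = 160000 * 43 * 125 / (4 * 35287552)
k = 6.0928 uN/um


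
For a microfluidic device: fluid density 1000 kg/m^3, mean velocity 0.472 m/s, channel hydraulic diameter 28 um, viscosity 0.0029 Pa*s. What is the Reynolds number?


Step 1: Convert Dh to meters: Dh = 28e-6 m
Step 2: Re = rho * v * Dh / mu
Re = 1000 * 0.472 * 28e-6 / 0.0029
Re = 4.557


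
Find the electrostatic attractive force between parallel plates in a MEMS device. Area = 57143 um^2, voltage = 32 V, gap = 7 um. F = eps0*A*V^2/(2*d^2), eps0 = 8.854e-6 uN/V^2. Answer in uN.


Step 1: Identify parameters.
eps0 = 8.854e-6 uN/V^2, A = 57143 um^2, V = 32 V, d = 7 um
Step 2: Compute V^2 = 32^2 = 1024
Step 3: Compute d^2 = 7^2 = 49
Step 4: F = 0.5 * 8.854e-6 * 57143 * 1024 / 49
F = 5.287 uN


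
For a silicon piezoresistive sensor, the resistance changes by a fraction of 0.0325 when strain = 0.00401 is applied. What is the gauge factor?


Step 1: Identify values.
dR/R = 0.0325, strain = 0.00401
Step 2: GF = (dR/R) / strain = 0.0325 / 0.00401
GF = 8.1


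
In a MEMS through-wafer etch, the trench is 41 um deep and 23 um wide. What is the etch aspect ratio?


Step 1: AR = depth / width
Step 2: AR = 41 / 23
AR = 1.8


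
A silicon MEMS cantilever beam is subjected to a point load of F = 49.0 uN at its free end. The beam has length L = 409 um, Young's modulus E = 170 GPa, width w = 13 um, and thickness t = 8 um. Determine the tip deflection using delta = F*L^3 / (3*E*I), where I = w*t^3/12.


Step 1: Calculate the second moment of area.
I = w * t^3 / 12 = 13 * 8^3 / 12 = 554.6667 um^4
Step 2: Convert E to consistent units (1 GPa = 1000 uN/um^2).
E = 170 GPa = 170000 uN/um^2
Step 3: Calculate tip deflection.
delta = F * L^3 / (3 * E * I)
delta = 49.0 * 409^3 / (3 * 170000 * 554.6667)
delta = 11.8512 um


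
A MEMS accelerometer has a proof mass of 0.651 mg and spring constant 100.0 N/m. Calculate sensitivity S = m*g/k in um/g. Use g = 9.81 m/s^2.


Step 1: Convert mass: m = 0.651 mg = 6.51e-07 kg
Step 2: S = m * g / k = 6.51e-07 * 9.81 / 100.0
Step 3: S = 6.39e-08 m/g
Step 4: Convert to um/g: S = 0.064 um/g


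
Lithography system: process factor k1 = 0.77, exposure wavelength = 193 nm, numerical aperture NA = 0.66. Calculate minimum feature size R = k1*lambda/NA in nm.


Step 1: Identify values: k1 = 0.77, lambda = 193 nm, NA = 0.66
Step 2: R = k1 * lambda / NA
R = 0.77 * 193 / 0.66
R = 225.2 nm


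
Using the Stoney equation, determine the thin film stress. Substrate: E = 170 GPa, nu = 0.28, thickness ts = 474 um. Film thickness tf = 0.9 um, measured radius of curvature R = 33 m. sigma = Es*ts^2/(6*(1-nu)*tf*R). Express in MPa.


Step 1: Compute numerator: Es * ts^2 = 170 * 474^2 = 38194920 (GPa*um^2)
Step 2: Compute denominator (R in um): 6*(1-nu)*tf*R = 6*0.72*0.9*33e6 = 128304000.0 (um^2)
Step 3: sigma (GPa) = 38194920 / 128304000.0 = 2.97691e-01 GPa
Step 4: Convert to MPa (x1000): sigma = 297.7 MPa


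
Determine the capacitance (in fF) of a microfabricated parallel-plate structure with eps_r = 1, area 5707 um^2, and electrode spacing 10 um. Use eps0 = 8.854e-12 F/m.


Step 1: Convert area to m^2: A = 5707e-12 m^2
Step 2: Convert gap to m: d = 10e-6 m
Step 3: C = eps0 * eps_r * A / d
C = 8.854e-12 * 1 * 5707e-12 / 10e-6
Step 4: Convert to fF (multiply by 1e15).
C = 5.05 fF


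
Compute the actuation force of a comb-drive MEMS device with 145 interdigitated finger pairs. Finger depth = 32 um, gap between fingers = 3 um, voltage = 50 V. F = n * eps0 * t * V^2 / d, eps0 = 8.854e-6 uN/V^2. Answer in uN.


Step 1: Parameters: n=145, eps0=8.854e-6 uN/V^2, t=32 um, V=50 V, d=3 um
Step 2: V^2 = 2500
Step 3: F = 145 * 8.854e-6 * 32 * 2500 / 3
F = 34.235 uN


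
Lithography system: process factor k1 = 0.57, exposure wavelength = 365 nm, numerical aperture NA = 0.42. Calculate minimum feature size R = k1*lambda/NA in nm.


Step 1: Identify values: k1 = 0.57, lambda = 365 nm, NA = 0.42
Step 2: R = k1 * lambda / NA
R = 0.57 * 365 / 0.42
R = 495.4 nm


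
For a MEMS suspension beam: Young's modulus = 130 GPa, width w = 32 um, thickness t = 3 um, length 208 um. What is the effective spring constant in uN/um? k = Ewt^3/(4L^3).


Step 1: Convert E to consistent units (1 GPa = 1000 uN/um^2).
E = 130 GPa = 130000 uN/um^2
Step 2: Compute t^3 = 3^3 = 27
Step 3: Compute L^3 = 208^3 = 8998912
Step 4: k = 130000 * 32 * 27 / (4 * 8998912)
k = 3.1204 uN/um


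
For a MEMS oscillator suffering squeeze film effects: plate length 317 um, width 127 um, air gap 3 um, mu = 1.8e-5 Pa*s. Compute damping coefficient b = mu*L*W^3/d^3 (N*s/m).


Step 1: Convert to SI.
L = 317e-6 m, W = 127e-6 m, d = 3e-6 m
Step 2: W^3 = (127e-6)^3 = 2.05e-12 m^3
Step 3: d^3 = (3e-6)^3 = 2.70e-17 m^3
Step 4: b = 1.8e-5 * 317e-6 * 2.05e-12 / 2.70e-17
b = 4.33e-04 N*s/m


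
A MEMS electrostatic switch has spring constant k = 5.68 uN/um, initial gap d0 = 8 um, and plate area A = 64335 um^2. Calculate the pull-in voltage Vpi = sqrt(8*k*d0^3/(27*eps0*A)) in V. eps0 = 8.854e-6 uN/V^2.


Step 1: Compute numerator: 8 * k * d0^3 = 8 * 5.68 * 8^3 = 23265.28
Step 2: Compute denominator: 27 * eps0 * A = 27 * 8.854e-6 * 64335 = 15.379796
Step 3: Vpi = sqrt(23265.28 / 15.379796)
Vpi = 38.89 V


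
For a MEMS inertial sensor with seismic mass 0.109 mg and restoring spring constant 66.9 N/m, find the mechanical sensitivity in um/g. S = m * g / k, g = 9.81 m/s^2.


Step 1: Convert mass: m = 0.109 mg = 1.09e-07 kg
Step 2: S = m * g / k = 1.09e-07 * 9.81 / 66.9
Step 3: S = 1.60e-08 m/g
Step 4: Convert to um/g: S = 0.016 um/g


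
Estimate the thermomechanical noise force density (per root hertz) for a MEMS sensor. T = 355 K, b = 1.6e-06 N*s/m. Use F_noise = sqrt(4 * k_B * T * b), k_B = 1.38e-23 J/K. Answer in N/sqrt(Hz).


Step 1: Compute 4 * k_B * T * b
= 4 * 1.38e-23 * 355 * 1.6e-06
= 3.1354e-26 N^2/Hz
Step 2: F_noise = sqrt(3.1354e-26)
F_noise = 1.77e-13 N/sqrt(Hz)
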